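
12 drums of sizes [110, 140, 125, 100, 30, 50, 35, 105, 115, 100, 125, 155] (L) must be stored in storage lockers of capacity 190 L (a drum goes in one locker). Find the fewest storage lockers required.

Total = 155 + 140 + 125 + 125 + 115 + 110 + 105 + 100 + 100 + 50 + 35 + 30 = 1190 L.
Lower bound: ⌈1190/190⌉ = 7 storage lockers.
Also, 9 drums each exceed 95 L, and no two of those can share a locker, so at least 9 storage lockers are needed.
A packing using 9 storage lockers:
  locker 1: 155 + 35 = 190
  locker 2: 140 + 50 = 190
  locker 3: 125 + 30 = 155
  locker 4: 125 = 125
  locker 5: 115 = 115
  locker 6: 110 = 110
  locker 7: 105 = 105
  locker 8: 100 = 100
  locker 9: 100 = 100
This matches the lower bound, so 9 is optimal.

9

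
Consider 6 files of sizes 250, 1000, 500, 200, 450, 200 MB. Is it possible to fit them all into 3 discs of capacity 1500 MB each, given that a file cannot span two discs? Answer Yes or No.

A valid assignment using 2 discs:
  disc 1: 1000 + 500 = 1500
  disc 2: 450 + 250 + 200 + 200 = 1100
That uses only 2 ≤ 3, so 3 discs are enough.

Yes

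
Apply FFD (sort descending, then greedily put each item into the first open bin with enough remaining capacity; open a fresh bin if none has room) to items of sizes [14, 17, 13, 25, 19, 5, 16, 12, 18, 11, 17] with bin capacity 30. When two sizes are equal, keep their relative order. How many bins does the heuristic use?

Sorted descending: 25, 19, 18, 17, 17, 16, 14, 13, 12, 11, 5.
  25 → bin 1 (new)  [load 25/30]
  19 → bin 2 (new)  [load 19/30]
  18 → bin 3 (new)  [load 18/30]
  17 → bin 4 (new)  [load 17/30]
  17 → bin 5 (new)  [load 17/30]
  16 → bin 6 (new)  [load 16/30]
  14 → bin 6  [load 30/30]
  13 → bin 4  [load 30/30]
  12 → bin 3  [load 30/30]
  11 → bin 2  [load 30/30]
  5 → bin 1  [load 30/30]
6 bins opened.

6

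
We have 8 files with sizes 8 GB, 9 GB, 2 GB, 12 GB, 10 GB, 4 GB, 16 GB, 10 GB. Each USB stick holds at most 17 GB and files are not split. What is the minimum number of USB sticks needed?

Total = 16 + 12 + 10 + 10 + 9 + 8 + 4 + 2 = 71 GB.
Lower bound: ⌈71/17⌉ = 5 USB sticks.
A packing using 5 USB sticks:
  USB stick 1: 16 = 16
  USB stick 2: 12 + 4 = 16
  USB stick 3: 10 + 2 = 12
  USB stick 4: 10 = 10
  USB stick 5: 9 + 8 = 17
This matches the lower bound, so 5 is optimal.

5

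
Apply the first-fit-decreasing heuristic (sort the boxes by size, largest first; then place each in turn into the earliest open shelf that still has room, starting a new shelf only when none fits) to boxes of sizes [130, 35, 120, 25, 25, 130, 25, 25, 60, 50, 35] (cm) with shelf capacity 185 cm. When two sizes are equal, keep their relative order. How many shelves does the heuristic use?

4

Sorted descending: 130, 130, 120, 60, 50, 35, 35, 25, 25, 25, 25.
  130 → shelf 1 (new)  [load 130/185]
  130 → shelf 2 (new)  [load 130/185]
  120 → shelf 3 (new)  [load 120/185]
  60 → shelf 3  [load 180/185]
  50 → shelf 1  [load 180/185]
  35 → shelf 2  [load 165/185]
  35 → shelf 4 (new)  [load 35/185]
  25 → shelf 4  [load 60/185]
  25 → shelf 4  [load 85/185]
  25 → shelf 4  [load 110/185]
  25 → shelf 4  [load 135/185]
4 shelves opened.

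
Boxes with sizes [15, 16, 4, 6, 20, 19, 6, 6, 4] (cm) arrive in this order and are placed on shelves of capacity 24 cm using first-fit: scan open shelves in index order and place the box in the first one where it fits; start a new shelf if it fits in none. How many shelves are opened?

5

  15 → shelf 1 (new)  [load 15/24]
  16 → shelf 2 (new)  [load 16/24]
  4 → shelf 1  [load 19/24]
  6 → shelf 2  [load 22/24]
  20 → shelf 3 (new)  [load 20/24]
  19 → shelf 4 (new)  [load 19/24]
  6 → shelf 5 (new)  [load 6/24]
  6 → shelf 5  [load 12/24]
  4 → shelf 1  [load 23/24]
5 shelves opened.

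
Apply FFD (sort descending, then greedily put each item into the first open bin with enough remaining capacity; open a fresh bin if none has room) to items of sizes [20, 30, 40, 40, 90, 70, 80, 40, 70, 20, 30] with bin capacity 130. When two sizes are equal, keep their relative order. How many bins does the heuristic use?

5

Sorted descending: 90, 80, 70, 70, 40, 40, 40, 30, 30, 20, 20.
  90 → bin 1 (new)  [load 90/130]
  80 → bin 2 (new)  [load 80/130]
  70 → bin 3 (new)  [load 70/130]
  70 → bin 4 (new)  [load 70/130]
  40 → bin 1  [load 130/130]
  40 → bin 2  [load 120/130]
  40 → bin 3  [load 110/130]
  30 → bin 4  [load 100/130]
  30 → bin 4  [load 130/130]
  20 → bin 3  [load 130/130]
  20 → bin 5 (new)  [load 20/130]
5 bins opened.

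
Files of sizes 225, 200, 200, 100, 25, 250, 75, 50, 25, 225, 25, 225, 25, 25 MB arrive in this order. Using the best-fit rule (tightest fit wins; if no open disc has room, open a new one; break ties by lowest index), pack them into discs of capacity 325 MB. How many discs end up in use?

  225 → disc 1 (new)  [load 225/325]
  200 → disc 2 (new)  [load 200/325]
  200 → disc 3 (new)  [load 200/325]
  100 → disc 1  [load 325/325]
  25 → disc 2  [load 225/325]
  250 → disc 4 (new)  [load 250/325]
  75 → disc 4  [load 325/325]
  50 → disc 2  [load 275/325]
  25 → disc 2  [load 300/325]
  225 → disc 5 (new)  [load 225/325]
  25 → disc 2  [load 325/325]
  225 → disc 6 (new)  [load 225/325]
  25 → disc 5  [load 250/325]
  25 → disc 5  [load 275/325]
6 discs opened.

6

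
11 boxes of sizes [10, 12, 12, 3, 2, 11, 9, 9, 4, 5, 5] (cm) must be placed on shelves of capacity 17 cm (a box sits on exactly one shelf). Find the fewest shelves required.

6

Total = 12 + 12 + 11 + 10 + 9 + 9 + 5 + 5 + 4 + 3 + 2 = 82 cm.
Lower bound: ⌈82/17⌉ = 5 shelves.
Also, 6 boxes each exceed 17/2 cm, and no two of those can share a shelf, so at least 6 shelves are needed.
A packing using 6 shelves:
  shelf 1: 12 + 5 = 17
  shelf 2: 12 + 5 = 17
  shelf 3: 11 + 4 + 2 = 17
  shelf 4: 10 + 3 = 13
  shelf 5: 9 = 9
  shelf 6: 9 = 9
This matches the lower bound, so 6 is optimal.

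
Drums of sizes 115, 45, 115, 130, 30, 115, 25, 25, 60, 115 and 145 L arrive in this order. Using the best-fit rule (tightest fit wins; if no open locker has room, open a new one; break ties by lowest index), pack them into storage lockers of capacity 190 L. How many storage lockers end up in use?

  115 → locker 1 (new)  [load 115/190]
  45 → locker 1  [load 160/190]
  115 → locker 2 (new)  [load 115/190]
  130 → locker 3 (new)  [load 130/190]
  30 → locker 1  [load 190/190]
  115 → locker 4 (new)  [load 115/190]
  25 → locker 3  [load 155/190]
  25 → locker 3  [load 180/190]
  60 → locker 2  [load 175/190]
  115 → locker 5 (new)  [load 115/190]
  145 → locker 6 (new)  [load 145/190]
6 storage lockers opened.

6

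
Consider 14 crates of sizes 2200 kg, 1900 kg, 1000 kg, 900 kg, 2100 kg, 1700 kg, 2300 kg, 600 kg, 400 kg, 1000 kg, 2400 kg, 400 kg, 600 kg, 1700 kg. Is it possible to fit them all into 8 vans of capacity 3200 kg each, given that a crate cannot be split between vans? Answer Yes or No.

A valid assignment using 7 vans:
  van 1: 2400 + 600 = 3000
  van 2: 2300 + 900 = 3200
  van 3: 2200 + 1000 = 3200
  van 4: 2100 + 1000 = 3100
  van 5: 1900 + 600 + 400 = 2900
  van 6: 1700 + 400 = 2100
  van 7: 1700 = 1700
That uses only 7 ≤ 8, so 8 vans are enough.

Yes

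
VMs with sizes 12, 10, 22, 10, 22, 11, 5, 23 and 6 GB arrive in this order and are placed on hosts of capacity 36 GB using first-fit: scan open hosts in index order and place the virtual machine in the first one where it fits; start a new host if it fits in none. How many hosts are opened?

  12 → host 1 (new)  [load 12/36]
  10 → host 1  [load 22/36]
  22 → host 2 (new)  [load 22/36]
  10 → host 1  [load 32/36]
  22 → host 3 (new)  [load 22/36]
  11 → host 2  [load 33/36]
  5 → host 3  [load 27/36]
  23 → host 4 (new)  [load 23/36]
  6 → host 3  [load 33/36]
4 hosts opened.

4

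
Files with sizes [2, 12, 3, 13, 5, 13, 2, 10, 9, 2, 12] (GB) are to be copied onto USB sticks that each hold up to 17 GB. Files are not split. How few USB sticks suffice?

6

Total = 13 + 13 + 12 + 12 + 10 + 9 + 5 + 3 + 2 + 2 + 2 = 83 GB.
Lower bound: ⌈83/17⌉ = 5 USB sticks.
Also, 6 files each exceed 17/2 GB, and no two of those can share a USB stick, so at least 6 USB sticks are needed.
A packing using 6 USB sticks:
  USB stick 1: 13 + 3 = 16
  USB stick 2: 13 + 2 + 2 = 17
  USB stick 3: 12 + 5 = 17
  USB stick 4: 12 + 2 = 14
  USB stick 5: 10 = 10
  USB stick 6: 9 = 9
This matches the lower bound, so 6 is optimal.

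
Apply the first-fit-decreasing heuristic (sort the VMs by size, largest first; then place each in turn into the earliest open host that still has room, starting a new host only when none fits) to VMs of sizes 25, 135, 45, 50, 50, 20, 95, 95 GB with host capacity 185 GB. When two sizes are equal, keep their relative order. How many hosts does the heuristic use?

3

Sorted descending: 135, 95, 95, 50, 50, 45, 25, 20.
  135 → host 1 (new)  [load 135/185]
  95 → host 2 (new)  [load 95/185]
  95 → host 3 (new)  [load 95/185]
  50 → host 1  [load 185/185]
  50 → host 2  [load 145/185]
  45 → host 3  [load 140/185]
  25 → host 2  [load 170/185]
  20 → host 3  [load 160/185]
3 hosts opened.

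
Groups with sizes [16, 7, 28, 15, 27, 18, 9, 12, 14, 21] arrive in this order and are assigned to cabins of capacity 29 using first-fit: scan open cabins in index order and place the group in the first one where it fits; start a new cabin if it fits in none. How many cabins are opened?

7

  16 → cabin 1 (new)  [load 16/29]
  7 → cabin 1  [load 23/29]
  28 → cabin 2 (new)  [load 28/29]
  15 → cabin 3 (new)  [load 15/29]
  27 → cabin 4 (new)  [load 27/29]
  18 → cabin 5 (new)  [load 18/29]
  9 → cabin 3  [load 24/29]
  12 → cabin 6 (new)  [load 12/29]
  14 → cabin 6  [load 26/29]
  21 → cabin 7 (new)  [load 21/29]
7 cabins opened.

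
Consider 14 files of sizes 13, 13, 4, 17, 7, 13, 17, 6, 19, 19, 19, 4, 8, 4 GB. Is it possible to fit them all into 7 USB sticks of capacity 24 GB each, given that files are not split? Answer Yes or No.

Total = 163 GB; ⌈163/24⌉ = 7.
8 files each exceed half the capacity and cannot share a USB stick, forcing at least 8 USB sticks.
At least 8 USB sticks are required, but only 7 are allowed.

No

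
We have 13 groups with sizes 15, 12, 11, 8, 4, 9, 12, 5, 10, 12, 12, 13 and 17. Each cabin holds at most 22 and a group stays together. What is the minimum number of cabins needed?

Total = 17 + 15 + 13 + 12 + 12 + 12 + 12 + 11 + 10 + 9 + 8 + 5 + 4 = 140.
Lower bound: ⌈140/22⌉ = 7 cabins.
A packing using 8 cabins:
  cabin 1: 17 + 5 = 22
  cabin 2: 15 + 4 = 19
  cabin 3: 13 + 9 = 22
  cabin 4: 12 + 10 = 22
  cabin 5: 12 + 8 = 20
  cabin 6: 12 = 12
  cabin 7: 12 = 12
  cabin 8: 11 = 11
No arrangement into 7 cabins stays within capacity, so 8 is optimal.

8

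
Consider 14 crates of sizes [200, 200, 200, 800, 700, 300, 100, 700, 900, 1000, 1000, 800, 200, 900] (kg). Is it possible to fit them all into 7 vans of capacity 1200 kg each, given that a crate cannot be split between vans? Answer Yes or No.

Total = 8000 kg; ⌈8000/1200⌉ = 7.
8 crates each exceed half the capacity and cannot share a van, forcing at least 8 vans.
At least 8 vans are required, but only 7 are allowed.

No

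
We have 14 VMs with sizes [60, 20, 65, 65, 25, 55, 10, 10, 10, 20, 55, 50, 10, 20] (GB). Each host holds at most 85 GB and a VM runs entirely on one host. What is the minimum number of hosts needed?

Total = 65 + 65 + 60 + 55 + 55 + 50 + 25 + 20 + 20 + 20 + 10 + 10 + 10 + 10 = 475 GB.
Lower bound: ⌈475/85⌉ = 6 hosts.
A packing using 6 hosts:
  host 1: 65 + 20 = 85
  host 2: 65 + 20 = 85
  host 3: 60 + 25 = 85
  host 4: 55 + 20 + 10 = 85
  host 5: 55 + 10 + 10 + 10 = 85
  host 6: 50 = 50
This matches the lower bound, so 6 is optimal.

6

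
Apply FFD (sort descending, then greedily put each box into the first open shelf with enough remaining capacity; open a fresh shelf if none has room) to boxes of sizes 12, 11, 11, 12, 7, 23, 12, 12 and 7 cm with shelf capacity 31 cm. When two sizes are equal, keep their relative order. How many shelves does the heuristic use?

4

Sorted descending: 23, 12, 12, 12, 12, 11, 11, 7, 7.
  23 → shelf 1 (new)  [load 23/31]
  12 → shelf 2 (new)  [load 12/31]
  12 → shelf 2  [load 24/31]
  12 → shelf 3 (new)  [load 12/31]
  12 → shelf 3  [load 24/31]
  11 → shelf 4 (new)  [load 11/31]
  11 → shelf 4  [load 22/31]
  7 → shelf 1  [load 30/31]
  7 → shelf 2  [load 31/31]
4 shelves opened.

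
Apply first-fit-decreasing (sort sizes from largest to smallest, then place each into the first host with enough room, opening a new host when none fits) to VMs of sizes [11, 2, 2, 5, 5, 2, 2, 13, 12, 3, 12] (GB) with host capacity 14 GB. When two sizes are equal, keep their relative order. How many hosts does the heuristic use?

Sorted descending: 13, 12, 12, 11, 5, 5, 3, 2, 2, 2, 2.
  13 → host 1 (new)  [load 13/14]
  12 → host 2 (new)  [load 12/14]
  12 → host 3 (new)  [load 12/14]
  11 → host 4 (new)  [load 11/14]
  5 → host 5 (new)  [load 5/14]
  5 → host 5  [load 10/14]
  3 → host 4  [load 14/14]
  2 → host 2  [load 14/14]
  2 → host 3  [load 14/14]
  2 → host 5  [load 12/14]
  2 → host 5  [load 14/14]
5 hosts opened.

5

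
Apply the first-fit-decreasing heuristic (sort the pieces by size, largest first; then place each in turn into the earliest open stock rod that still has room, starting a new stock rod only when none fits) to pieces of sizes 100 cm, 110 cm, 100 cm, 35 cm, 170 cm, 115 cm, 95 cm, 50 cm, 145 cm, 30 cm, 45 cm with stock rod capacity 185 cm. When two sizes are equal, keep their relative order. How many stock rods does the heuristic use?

Sorted descending: 170, 145, 115, 110, 100, 100, 95, 50, 45, 35, 30.
  170 → stock rod 1 (new)  [load 170/185]
  145 → stock rod 2 (new)  [load 145/185]
  115 → stock rod 3 (new)  [load 115/185]
  110 → stock rod 4 (new)  [load 110/185]
  100 → stock rod 5 (new)  [load 100/185]
  100 → stock rod 6 (new)  [load 100/185]
  95 → stock rod 7 (new)  [load 95/185]
  50 → stock rod 3  [load 165/185]
  45 → stock rod 4  [load 155/185]
  35 → stock rod 2  [load 180/185]
  30 → stock rod 4  [load 185/185]
7 stock rods opened.

7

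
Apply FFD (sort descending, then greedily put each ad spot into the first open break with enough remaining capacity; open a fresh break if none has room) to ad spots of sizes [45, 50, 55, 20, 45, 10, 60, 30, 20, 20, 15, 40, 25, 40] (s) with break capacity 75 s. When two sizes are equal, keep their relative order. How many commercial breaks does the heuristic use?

Sorted descending: 60, 55, 50, 45, 45, 40, 40, 30, 25, 20, 20, 20, 15, 10.
  60 → break 1 (new)  [load 60/75]
  55 → break 2 (new)  [load 55/75]
  50 → break 3 (new)  [load 50/75]
  45 → break 4 (new)  [load 45/75]
  45 → break 5 (new)  [load 45/75]
  40 → break 6 (new)  [load 40/75]
  40 → break 7 (new)  [load 40/75]
  30 → break 4  [load 75/75]
  25 → break 3  [load 75/75]
  20 → break 2  [load 75/75]
  20 → break 5  [load 65/75]
  20 → break 6  [load 60/75]
  15 → break 1  [load 75/75]
  10 → break 5  [load 75/75]
7 commercial breaks opened.

7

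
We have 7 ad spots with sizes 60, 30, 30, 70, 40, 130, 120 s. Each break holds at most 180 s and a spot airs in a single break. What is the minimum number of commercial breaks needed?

Total = 130 + 120 + 70 + 60 + 40 + 30 + 30 = 480 s.
Lower bound: ⌈480/180⌉ = 3 commercial breaks.
A packing using 3 commercial breaks:
  break 1: 130 + 40 = 170
  break 2: 120 + 60 = 180
  break 3: 70 + 30 + 30 = 130
This matches the lower bound, so 3 is optimal.

3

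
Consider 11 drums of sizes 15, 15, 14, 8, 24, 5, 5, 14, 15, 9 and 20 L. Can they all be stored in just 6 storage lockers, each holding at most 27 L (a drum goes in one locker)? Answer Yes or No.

No

Total = 144 L; ⌈144/27⌉ = 6.
7 drums each exceed half the capacity and cannot share a locker, forcing at least 7 storage lockers.
At least 7 storage lockers are required, but only 6 are allowed.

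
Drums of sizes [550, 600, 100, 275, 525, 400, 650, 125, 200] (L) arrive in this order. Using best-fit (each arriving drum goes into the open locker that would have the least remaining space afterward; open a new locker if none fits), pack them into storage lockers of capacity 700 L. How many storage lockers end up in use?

  550 → locker 1 (new)  [load 550/700]
  600 → locker 2 (new)  [load 600/700]
  100 → locker 2  [load 700/700]
  275 → locker 3 (new)  [load 275/700]
  525 → locker 4 (new)  [load 525/700]
  400 → locker 3  [load 675/700]
  650 → locker 5 (new)  [load 650/700]
  125 → locker 1  [load 675/700]
  200 → locker 6 (new)  [load 200/700]
6 storage lockers opened.

6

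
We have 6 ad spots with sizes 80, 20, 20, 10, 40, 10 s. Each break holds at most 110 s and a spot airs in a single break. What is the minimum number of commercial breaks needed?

Total = 80 + 40 + 20 + 20 + 10 + 10 = 180 s.
Lower bound: ⌈180/110⌉ = 2 commercial breaks.
A packing using 2 commercial breaks:
  break 1: 80 + 20 + 10 = 110
  break 2: 40 + 20 + 10 = 70
This matches the lower bound, so 2 is optimal.

2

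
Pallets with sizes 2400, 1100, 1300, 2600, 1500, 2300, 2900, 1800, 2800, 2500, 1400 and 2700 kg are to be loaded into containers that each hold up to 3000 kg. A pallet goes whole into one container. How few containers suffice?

Total = 2900 + 2800 + 2700 + 2600 + 2500 + 2400 + 2300 + 1800 + 1500 + 1400 + 1300 + 1100 = 25300 kg.
Lower bound: ⌈25300/3000⌉ = 9 containers.
A packing using 10 containers:
  container 1: 2900 = 2900
  container 2: 2800 = 2800
  container 3: 2700 = 2700
  container 4: 2600 = 2600
  container 5: 2500 = 2500
  container 6: 2400 = 2400
  container 7: 2300 = 2300
  container 8: 1800 + 1100 = 2900
  container 9: 1500 + 1400 = 2900
  container 10: 1300 = 1300
No arrangement into 9 containers stays within capacity, so 10 is optimal.

10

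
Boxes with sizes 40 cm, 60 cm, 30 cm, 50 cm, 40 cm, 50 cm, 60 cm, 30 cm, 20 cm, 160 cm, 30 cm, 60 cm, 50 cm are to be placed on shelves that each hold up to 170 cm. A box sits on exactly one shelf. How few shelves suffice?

5

Total = 160 + 60 + 60 + 60 + 50 + 50 + 50 + 40 + 40 + 30 + 30 + 30 + 20 = 680 cm.
Lower bound: ⌈680/170⌉ = 4 shelves.
A packing using 5 shelves:
  shelf 1: 160 = 160
  shelf 2: 60 + 60 + 50 = 170
  shelf 3: 60 + 50 + 50 = 160
  shelf 4: 40 + 40 + 30 + 30 + 30 = 170
  shelf 5: 20 = 20
No arrangement into 4 shelves stays within capacity, so 5 is optimal.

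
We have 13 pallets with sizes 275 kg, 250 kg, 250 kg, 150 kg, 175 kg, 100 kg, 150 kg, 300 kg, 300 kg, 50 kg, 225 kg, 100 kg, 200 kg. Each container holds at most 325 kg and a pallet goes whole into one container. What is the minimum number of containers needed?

Total = 300 + 300 + 275 + 250 + 250 + 225 + 200 + 175 + 150 + 150 + 100 + 100 + 50 = 2525 kg.
Lower bound: ⌈2525/325⌉ = 8 containers.
A packing using 9 containers:
  container 1: 300 = 300
  container 2: 300 = 300
  container 3: 275 + 50 = 325
  container 4: 250 = 250
  container 5: 250 = 250
  container 6: 225 + 100 = 325
  container 7: 200 + 100 = 300
  container 8: 175 + 150 = 325
  container 9: 150 = 150
No arrangement into 8 containers stays within capacity, so 9 is optimal.

9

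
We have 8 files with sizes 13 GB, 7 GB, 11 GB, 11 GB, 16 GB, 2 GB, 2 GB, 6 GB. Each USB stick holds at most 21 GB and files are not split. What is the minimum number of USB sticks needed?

Total = 16 + 13 + 11 + 11 + 7 + 6 + 2 + 2 = 68 GB.
Lower bound: ⌈68/21⌉ = 4 USB sticks.
A packing using 4 USB sticks:
  USB stick 1: 16 + 2 + 2 = 20
  USB stick 2: 13 + 7 = 20
  USB stick 3: 11 + 6 = 17
  USB stick 4: 11 = 11
This matches the lower bound, so 4 is optimal.

4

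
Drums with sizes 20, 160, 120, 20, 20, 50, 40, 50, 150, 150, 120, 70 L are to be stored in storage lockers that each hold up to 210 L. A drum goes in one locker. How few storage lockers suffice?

Total = 160 + 150 + 150 + 120 + 120 + 70 + 50 + 50 + 40 + 20 + 20 + 20 = 970 L.
Lower bound: ⌈970/210⌉ = 5 storage lockers.
A packing using 5 storage lockers:
  locker 1: 160 + 50 = 210
  locker 2: 150 + 50 = 200
  locker 3: 150 + 40 + 20 = 210
  locker 4: 120 + 70 + 20 = 210
  locker 5: 120 + 20 = 140
This matches the lower bound, so 5 is optimal.

5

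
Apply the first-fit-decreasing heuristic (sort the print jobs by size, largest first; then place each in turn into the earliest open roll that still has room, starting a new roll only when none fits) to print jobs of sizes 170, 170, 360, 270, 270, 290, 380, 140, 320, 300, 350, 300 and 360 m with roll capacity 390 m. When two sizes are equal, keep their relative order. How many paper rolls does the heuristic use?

Sorted descending: 380, 360, 360, 350, 320, 300, 300, 290, 270, 270, 170, 170, 140.
  380 → roll 1 (new)  [load 380/390]
  360 → roll 2 (new)  [load 360/390]
  360 → roll 3 (new)  [load 360/390]
  350 → roll 4 (new)  [load 350/390]
  320 → roll 5 (new)  [load 320/390]
  300 → roll 6 (new)  [load 300/390]
  300 → roll 7 (new)  [load 300/390]
  290 → roll 8 (new)  [load 290/390]
  270 → roll 9 (new)  [load 270/390]
  270 → roll 10 (new)  [load 270/390]
  170 → roll 11 (new)  [load 170/390]
  170 → roll 11  [load 340/390]
  140 → roll 12 (new)  [load 140/390]
12 paper rolls opened.

12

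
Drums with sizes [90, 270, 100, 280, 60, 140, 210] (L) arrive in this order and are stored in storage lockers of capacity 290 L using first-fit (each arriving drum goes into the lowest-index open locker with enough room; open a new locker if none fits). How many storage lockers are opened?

5

  90 → locker 1 (new)  [load 90/290]
  270 → locker 2 (new)  [load 270/290]
  100 → locker 1  [load 190/290]
  280 → locker 3 (new)  [load 280/290]
  60 → locker 1  [load 250/290]
  140 → locker 4 (new)  [load 140/290]
  210 → locker 5 (new)  [load 210/290]
5 storage lockers opened.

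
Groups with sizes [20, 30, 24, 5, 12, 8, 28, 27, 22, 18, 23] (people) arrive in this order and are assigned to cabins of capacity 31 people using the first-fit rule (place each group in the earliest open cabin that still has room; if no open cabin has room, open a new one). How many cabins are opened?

9

  20 → cabin 1 (new)  [load 20/31]
  30 → cabin 2 (new)  [load 30/31]
  24 → cabin 3 (new)  [load 24/31]
  5 → cabin 1  [load 25/31]
  12 → cabin 4 (new)  [load 12/31]
  8 → cabin 4  [load 20/31]
  28 → cabin 5 (new)  [load 28/31]
  27 → cabin 6 (new)  [load 27/31]
  22 → cabin 7 (new)  [load 22/31]
  18 → cabin 8 (new)  [load 18/31]
  23 → cabin 9 (new)  [load 23/31]
9 cabins opened.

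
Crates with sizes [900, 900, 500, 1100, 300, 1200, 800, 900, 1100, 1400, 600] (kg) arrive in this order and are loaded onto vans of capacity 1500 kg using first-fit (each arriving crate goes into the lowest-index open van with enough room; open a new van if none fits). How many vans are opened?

8

  900 → van 1 (new)  [load 900/1500]
  900 → van 2 (new)  [load 900/1500]
  500 → van 1  [load 1400/1500]
  1100 → van 3 (new)  [load 1100/1500]
  300 → van 2  [load 1200/1500]
  1200 → van 4 (new)  [load 1200/1500]
  800 → van 5 (new)  [load 800/1500]
  900 → van 6 (new)  [load 900/1500]
  1100 → van 7 (new)  [load 1100/1500]
  1400 → van 8 (new)  [load 1400/1500]
  600 → van 5  [load 1400/1500]
8 vans opened.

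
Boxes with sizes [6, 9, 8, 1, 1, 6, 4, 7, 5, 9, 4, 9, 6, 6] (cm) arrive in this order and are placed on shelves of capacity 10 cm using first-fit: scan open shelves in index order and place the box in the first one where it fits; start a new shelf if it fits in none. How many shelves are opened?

  6 → shelf 1 (new)  [load 6/10]
  9 → shelf 2 (new)  [load 9/10]
  8 → shelf 3 (new)  [load 8/10]
  1 → shelf 1  [load 7/10]
  1 → shelf 1  [load 8/10]
  6 → shelf 4 (new)  [load 6/10]
  4 → shelf 4  [load 10/10]
  7 → shelf 5 (new)  [load 7/10]
  5 → shelf 6 (new)  [load 5/10]
  9 → shelf 7 (new)  [load 9/10]
  4 → shelf 6  [load 9/10]
  9 → shelf 8 (new)  [load 9/10]
  6 → shelf 9 (new)  [load 6/10]
  6 → shelf 10 (new)  [load 6/10]
10 shelves opened.

10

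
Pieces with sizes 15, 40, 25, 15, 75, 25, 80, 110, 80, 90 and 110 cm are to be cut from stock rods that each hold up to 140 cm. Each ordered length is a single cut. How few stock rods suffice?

6

Total = 110 + 110 + 90 + 80 + 80 + 75 + 40 + 25 + 25 + 15 + 15 = 665 cm.
Lower bound: ⌈665/140⌉ = 5 stock rods.
Also, 6 pieces each exceed 70 cm, and no two of those can share a stock rod, so at least 6 stock rods are needed.
A packing using 6 stock rods:
  stock rod 1: 110 + 25 = 135
  stock rod 2: 110 + 25 = 135
  stock rod 3: 90 + 40 = 130
  stock rod 4: 80 + 15 + 15 = 110
  stock rod 5: 80 = 80
  stock rod 6: 75 = 75
This matches the lower bound, so 6 is optimal.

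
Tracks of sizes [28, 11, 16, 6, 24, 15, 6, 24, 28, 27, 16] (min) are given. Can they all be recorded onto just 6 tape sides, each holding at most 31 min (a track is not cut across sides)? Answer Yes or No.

Total = 201 min; ⌈201/31⌉ = 7.
At least 7 tape sides are required, but only 6 are allowed.

No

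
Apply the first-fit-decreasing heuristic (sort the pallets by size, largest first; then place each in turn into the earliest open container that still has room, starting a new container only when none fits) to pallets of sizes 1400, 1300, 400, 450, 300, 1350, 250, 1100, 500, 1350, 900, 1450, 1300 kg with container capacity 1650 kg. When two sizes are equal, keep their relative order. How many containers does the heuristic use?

9

Sorted descending: 1450, 1400, 1350, 1350, 1300, 1300, 1100, 900, 500, 450, 400, 300, 250.
  1450 → container 1 (new)  [load 1450/1650]
  1400 → container 2 (new)  [load 1400/1650]
  1350 → container 3 (new)  [load 1350/1650]
  1350 → container 4 (new)  [load 1350/1650]
  1300 → container 5 (new)  [load 1300/1650]
  1300 → container 6 (new)  [load 1300/1650]
  1100 → container 7 (new)  [load 1100/1650]
  900 → container 8 (new)  [load 900/1650]
  500 → container 7  [load 1600/1650]
  450 → container 8  [load 1350/1650]
  400 → container 9 (new)  [load 400/1650]
  300 → container 3  [load 1650/1650]
  250 → container 2  [load 1650/1650]
9 containers opened.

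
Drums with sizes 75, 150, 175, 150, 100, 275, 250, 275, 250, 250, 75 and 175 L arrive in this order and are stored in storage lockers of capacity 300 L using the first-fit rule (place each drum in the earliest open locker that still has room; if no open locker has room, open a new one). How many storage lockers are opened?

  75 → locker 1 (new)  [load 75/300]
  150 → locker 1  [load 225/300]
  175 → locker 2 (new)  [load 175/300]
  150 → locker 3 (new)  [load 150/300]
  100 → locker 2  [load 275/300]
  275 → locker 4 (new)  [load 275/300]
  250 → locker 5 (new)  [load 250/300]
  275 → locker 6 (new)  [load 275/300]
  250 → locker 7 (new)  [load 250/300]
  250 → locker 8 (new)  [load 250/300]
  75 → locker 1  [load 300/300]
  175 → locker 9 (new)  [load 175/300]
9 storage lockers opened.

9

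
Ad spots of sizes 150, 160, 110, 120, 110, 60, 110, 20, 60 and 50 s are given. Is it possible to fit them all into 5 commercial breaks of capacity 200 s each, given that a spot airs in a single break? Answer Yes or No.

No

Total = 950 s; ⌈950/200⌉ = 5.
6 ad spots each exceed half the capacity and cannot share a break, forcing at least 6 commercial breaks.
At least 6 commercial breaks are required, but only 5 are allowed.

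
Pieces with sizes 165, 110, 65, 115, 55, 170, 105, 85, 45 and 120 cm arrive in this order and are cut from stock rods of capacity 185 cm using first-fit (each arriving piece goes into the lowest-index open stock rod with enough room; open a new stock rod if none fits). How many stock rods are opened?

7

  165 → stock rod 1 (new)  [load 165/185]
  110 → stock rod 2 (new)  [load 110/185]
  65 → stock rod 2  [load 175/185]
  115 → stock rod 3 (new)  [load 115/185]
  55 → stock rod 3  [load 170/185]
  170 → stock rod 4 (new)  [load 170/185]
  105 → stock rod 5 (new)  [load 105/185]
  85 → stock rod 6 (new)  [load 85/185]
  45 → stock rod 5  [load 150/185]
  120 → stock rod 7 (new)  [load 120/185]
7 stock rods opened.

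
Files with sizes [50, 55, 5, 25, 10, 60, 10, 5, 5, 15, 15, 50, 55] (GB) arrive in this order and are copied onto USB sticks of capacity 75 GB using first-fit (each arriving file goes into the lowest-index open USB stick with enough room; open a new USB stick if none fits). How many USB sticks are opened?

  50 → USB stick 1 (new)  [load 50/75]
  55 → USB stick 2 (new)  [load 55/75]
  5 → USB stick 1  [load 55/75]
  25 → USB stick 3 (new)  [load 25/75]
  10 → USB stick 1  [load 65/75]
  60 → USB stick 4 (new)  [load 60/75]
  10 → USB stick 1  [load 75/75]
  5 → USB stick 2  [load 60/75]
  5 → USB stick 2  [load 65/75]
  15 → USB stick 3  [load 40/75]
  15 → USB stick 3  [load 55/75]
  50 → USB stick 5 (new)  [load 50/75]
  55 → USB stick 6 (new)  [load 55/75]
6 USB sticks opened.

6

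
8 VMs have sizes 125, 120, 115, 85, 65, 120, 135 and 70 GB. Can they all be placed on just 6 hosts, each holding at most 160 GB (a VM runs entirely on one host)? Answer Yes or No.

No

Total = 835 GB; ⌈835/160⌉ = 6.
The bound of 6 does not rule out 6, but exhaustive search shows no assignment into 6 hosts of capacity 160 GB exists — the minimum is 7.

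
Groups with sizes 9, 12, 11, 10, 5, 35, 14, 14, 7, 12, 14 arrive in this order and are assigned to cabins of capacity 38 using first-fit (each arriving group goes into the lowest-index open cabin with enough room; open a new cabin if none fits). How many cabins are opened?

4

  9 → cabin 1 (new)  [load 9/38]
  12 → cabin 1  [load 21/38]
  11 → cabin 1  [load 32/38]
  10 → cabin 2 (new)  [load 10/38]
  5 → cabin 1  [load 37/38]
  35 → cabin 3 (new)  [load 35/38]
  14 → cabin 2  [load 24/38]
  14 → cabin 2  [load 38/38]
  7 → cabin 4 (new)  [load 7/38]
  12 → cabin 4  [load 19/38]
  14 → cabin 4  [load 33/38]
4 cabins opened.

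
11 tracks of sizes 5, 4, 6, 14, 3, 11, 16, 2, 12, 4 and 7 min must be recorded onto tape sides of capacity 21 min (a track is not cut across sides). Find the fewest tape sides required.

4

Total = 16 + 14 + 12 + 11 + 7 + 6 + 5 + 4 + 4 + 3 + 2 = 84 min.
Lower bound: ⌈84/21⌉ = 4 tape sides.
A packing using 4 tape sides:
  side 1: 16 + 5 = 21
  side 2: 14 + 7 = 21
  side 3: 12 + 6 + 3 = 21
  side 4: 11 + 4 + 4 + 2 = 21
This matches the lower bound, so 4 is optimal.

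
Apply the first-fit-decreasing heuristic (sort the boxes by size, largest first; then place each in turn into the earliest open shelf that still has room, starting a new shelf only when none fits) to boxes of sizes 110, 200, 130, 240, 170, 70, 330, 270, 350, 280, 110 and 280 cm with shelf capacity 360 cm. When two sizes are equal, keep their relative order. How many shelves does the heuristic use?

Sorted descending: 350, 330, 280, 280, 270, 240, 200, 170, 130, 110, 110, 70.
  350 → shelf 1 (new)  [load 350/360]
  330 → shelf 2 (new)  [load 330/360]
  280 → shelf 3 (new)  [load 280/360]
  280 → shelf 4 (new)  [load 280/360]
  270 → shelf 5 (new)  [load 270/360]
  240 → shelf 6 (new)  [load 240/360]
  200 → shelf 7 (new)  [load 200/360]
  170 → shelf 8 (new)  [load 170/360]
  130 → shelf 7  [load 330/360]
  110 → shelf 6  [load 350/360]
  110 → shelf 8  [load 280/360]
  70 → shelf 3  [load 350/360]
8 shelves opened.

8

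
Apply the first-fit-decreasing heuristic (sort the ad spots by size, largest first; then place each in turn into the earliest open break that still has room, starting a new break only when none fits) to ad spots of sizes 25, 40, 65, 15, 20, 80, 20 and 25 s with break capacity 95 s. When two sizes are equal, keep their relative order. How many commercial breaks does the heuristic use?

4

Sorted descending: 80, 65, 40, 25, 25, 20, 20, 15.
  80 → break 1 (new)  [load 80/95]
  65 → break 2 (new)  [load 65/95]
  40 → break 3 (new)  [load 40/95]
  25 → break 2  [load 90/95]
  25 → break 3  [load 65/95]
  20 → break 3  [load 85/95]
  20 → break 4 (new)  [load 20/95]
  15 → break 1  [load 95/95]
4 commercial breaks opened.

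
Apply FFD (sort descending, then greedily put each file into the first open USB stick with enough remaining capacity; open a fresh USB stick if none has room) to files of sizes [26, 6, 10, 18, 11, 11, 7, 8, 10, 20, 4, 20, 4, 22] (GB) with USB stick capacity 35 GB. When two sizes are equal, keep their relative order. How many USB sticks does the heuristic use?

Sorted descending: 26, 22, 20, 20, 18, 11, 11, 10, 10, 8, 7, 6, 4, 4.
  26 → USB stick 1 (new)  [load 26/35]
  22 → USB stick 2 (new)  [load 22/35]
  20 → USB stick 3 (new)  [load 20/35]
  20 → USB stick 4 (new)  [load 20/35]
  18 → USB stick 5 (new)  [load 18/35]
  11 → USB stick 2  [load 33/35]
  11 → USB stick 3  [load 31/35]
  10 → USB stick 4  [load 30/35]
  10 → USB stick 5  [load 28/35]
  8 → USB stick 1  [load 34/35]
  7 → USB stick 5  [load 35/35]
  6 → USB stick 6 (new)  [load 6/35]
  4 → USB stick 3  [load 35/35]
  4 → USB stick 4  [load 34/35]
6 USB sticks opened.

6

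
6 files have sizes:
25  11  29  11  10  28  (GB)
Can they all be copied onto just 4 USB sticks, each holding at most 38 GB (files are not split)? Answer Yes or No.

A valid assignment using 4 USB sticks:
  USB stick 1: 29 = 29
  USB stick 2: 28 + 10 = 38
  USB stick 3: 25 + 11 = 36
  USB stick 4: 11 = 11
Every load is within 38 GB, so 4 USB sticks suffice.

Yes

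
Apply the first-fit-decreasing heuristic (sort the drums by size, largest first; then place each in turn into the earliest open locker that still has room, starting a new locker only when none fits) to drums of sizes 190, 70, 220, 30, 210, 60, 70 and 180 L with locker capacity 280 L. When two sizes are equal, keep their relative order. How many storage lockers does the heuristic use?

4

Sorted descending: 220, 210, 190, 180, 70, 70, 60, 30.
  220 → locker 1 (new)  [load 220/280]
  210 → locker 2 (new)  [load 210/280]
  190 → locker 3 (new)  [load 190/280]
  180 → locker 4 (new)  [load 180/280]
  70 → locker 2  [load 280/280]
  70 → locker 3  [load 260/280]
  60 → locker 1  [load 280/280]
  30 → locker 4  [load 210/280]
4 storage lockers opened.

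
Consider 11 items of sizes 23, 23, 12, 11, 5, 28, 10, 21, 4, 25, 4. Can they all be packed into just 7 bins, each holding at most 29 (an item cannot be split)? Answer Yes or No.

A valid assignment using 7 bins:
  bin 1: 28 = 28
  bin 2: 25 + 4 = 29
  bin 3: 23 + 5 = 28
  bin 4: 23 + 4 = 27
  bin 5: 21 = 21
  bin 6: 12 + 11 = 23
  bin 7: 10 = 10
Every load is within 29, so 7 bins suffice.

Yes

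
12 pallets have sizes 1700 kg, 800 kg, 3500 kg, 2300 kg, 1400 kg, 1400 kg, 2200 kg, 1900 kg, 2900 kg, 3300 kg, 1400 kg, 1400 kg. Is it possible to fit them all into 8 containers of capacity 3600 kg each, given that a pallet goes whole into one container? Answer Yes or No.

A valid assignment using 8 containers:
  container 1: 3500 = 3500
  container 2: 3300 = 3300
  container 3: 2900 = 2900
  container 4: 2300 + 800 = 3100
  container 5: 2200 + 1400 = 3600
  container 6: 1900 + 1700 = 3600
  container 7: 1400 + 1400 = 2800
  container 8: 1400 = 1400
Every load is within 3600 kg, so 8 containers suffice.

Yes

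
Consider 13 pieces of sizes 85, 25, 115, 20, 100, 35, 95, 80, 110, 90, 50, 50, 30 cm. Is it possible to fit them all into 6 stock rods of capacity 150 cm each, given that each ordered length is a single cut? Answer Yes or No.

No

Total = 885 cm; ⌈885/150⌉ = 6.
7 pieces each exceed half the capacity and cannot share a stock rod, forcing at least 7 stock rods.
At least 7 stock rods are required, but only 6 are allowed.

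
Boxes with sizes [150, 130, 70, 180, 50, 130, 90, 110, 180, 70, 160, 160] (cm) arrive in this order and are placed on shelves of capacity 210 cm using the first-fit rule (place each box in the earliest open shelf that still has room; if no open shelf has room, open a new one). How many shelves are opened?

  150 → shelf 1 (new)  [load 150/210]
  130 → shelf 2 (new)  [load 130/210]
  70 → shelf 2  [load 200/210]
  180 → shelf 3 (new)  [load 180/210]
  50 → shelf 1  [load 200/210]
  130 → shelf 4 (new)  [load 130/210]
  90 → shelf 5 (new)  [load 90/210]
  110 → shelf 5  [load 200/210]
  180 → shelf 6 (new)  [load 180/210]
  70 → shelf 4  [load 200/210]
  160 → shelf 7 (new)  [load 160/210]
  160 → shelf 8 (new)  [load 160/210]
8 shelves opened.

8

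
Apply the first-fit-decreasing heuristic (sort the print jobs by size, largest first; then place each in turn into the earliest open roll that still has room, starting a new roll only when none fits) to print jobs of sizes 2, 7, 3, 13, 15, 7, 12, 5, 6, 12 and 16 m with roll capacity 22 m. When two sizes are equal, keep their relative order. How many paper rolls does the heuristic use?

Sorted descending: 16, 15, 13, 12, 12, 7, 7, 6, 5, 3, 2.
  16 → roll 1 (new)  [load 16/22]
  15 → roll 2 (new)  [load 15/22]
  13 → roll 3 (new)  [load 13/22]
  12 → roll 4 (new)  [load 12/22]
  12 → roll 5 (new)  [load 12/22]
  7 → roll 2  [load 22/22]
  7 → roll 3  [load 20/22]
  6 → roll 1  [load 22/22]
  5 → roll 4  [load 17/22]
  3 → roll 4  [load 20/22]
  2 → roll 3  [load 22/22]
5 paper rolls opened.

5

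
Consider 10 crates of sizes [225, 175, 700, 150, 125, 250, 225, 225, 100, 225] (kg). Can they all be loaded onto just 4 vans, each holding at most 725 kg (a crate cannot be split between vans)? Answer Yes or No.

Yes

A valid assignment using 4 vans:
  van 1: 700 = 700
  van 2: 250 + 225 + 225 = 700
  van 3: 225 + 225 + 175 + 100 = 725
  van 4: 150 + 125 = 275
Every load is within 725 kg, so 4 vans suffice.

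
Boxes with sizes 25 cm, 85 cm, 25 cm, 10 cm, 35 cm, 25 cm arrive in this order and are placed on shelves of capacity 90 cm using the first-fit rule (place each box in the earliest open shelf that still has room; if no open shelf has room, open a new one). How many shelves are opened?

3

  25 → shelf 1 (new)  [load 25/90]
  85 → shelf 2 (new)  [load 85/90]
  25 → shelf 1  [load 50/90]
  10 → shelf 1  [load 60/90]
  35 → shelf 3 (new)  [load 35/90]
  25 → shelf 1  [load 85/90]
3 shelves opened.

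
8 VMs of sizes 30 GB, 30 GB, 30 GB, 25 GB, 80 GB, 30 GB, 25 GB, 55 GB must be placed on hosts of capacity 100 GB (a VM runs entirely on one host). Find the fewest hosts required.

Total = 80 + 55 + 30 + 30 + 30 + 30 + 25 + 25 = 305 GB.
Lower bound: ⌈305/100⌉ = 4 hosts.
A packing using 4 hosts:
  host 1: 80 = 80
  host 2: 55 + 30 = 85
  host 3: 30 + 30 + 30 = 90
  host 4: 25 + 25 = 50
This matches the lower bound, so 4 is optimal.

4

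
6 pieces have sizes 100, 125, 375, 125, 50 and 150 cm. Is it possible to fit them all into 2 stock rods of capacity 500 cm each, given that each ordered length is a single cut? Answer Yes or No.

Yes

A valid assignment using 2 stock rods:
  stock rod 1: 375 + 125 = 500
  stock rod 2: 150 + 125 + 100 + 50 = 425
Every load is within 500 cm, so 2 stock rods suffice.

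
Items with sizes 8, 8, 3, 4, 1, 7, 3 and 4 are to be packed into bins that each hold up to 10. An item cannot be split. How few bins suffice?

Total = 8 + 8 + 7 + 4 + 4 + 3 + 3 + 1 = 38.
Lower bound: ⌈38/10⌉ = 4 bins.
A packing using 5 bins:
  bin 1: 8 + 1 = 9
  bin 2: 8 = 8
  bin 3: 7 + 3 = 10
  bin 4: 4 + 4 = 8
  bin 5: 3 = 3
No arrangement into 4 bins stays within capacity, so 5 is optimal.

5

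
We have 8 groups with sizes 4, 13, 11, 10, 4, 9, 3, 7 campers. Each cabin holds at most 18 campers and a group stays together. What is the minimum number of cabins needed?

4

Total = 13 + 11 + 10 + 9 + 7 + 4 + 4 + 3 = 61 campers.
Lower bound: ⌈61/18⌉ = 4 cabins.
A packing using 4 cabins:
  cabin 1: 13 + 4 = 17
  cabin 2: 11 + 7 = 18
  cabin 3: 10 + 4 + 3 = 17
  cabin 4: 9 = 9
This matches the lower bound, so 4 is optimal.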